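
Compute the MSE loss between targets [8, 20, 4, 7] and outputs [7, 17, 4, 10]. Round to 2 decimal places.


Differences: [1, 3, 0, -3]
Squared errors: [1, 9, 0, 9]
Sum of squared errors = 19
MSE = 19 / 4 = 4.75

4.75


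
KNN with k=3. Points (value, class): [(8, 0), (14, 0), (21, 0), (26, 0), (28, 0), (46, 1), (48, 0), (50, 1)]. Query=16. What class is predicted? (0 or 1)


Distances from query 16:
Point 14 (class 0): distance = 2
Point 21 (class 0): distance = 5
Point 8 (class 0): distance = 8
K=3 nearest neighbors: classes = [0, 0, 0]
Votes for class 1: 0 / 3
Majority vote => class 0

0


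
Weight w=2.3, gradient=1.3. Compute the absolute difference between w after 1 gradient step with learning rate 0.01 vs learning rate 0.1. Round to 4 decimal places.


With lr=0.01: w_new = 2.3 - 0.01 * 1.3 = 2.287
With lr=0.1: w_new = 2.3 - 0.1 * 1.3 = 2.17
Absolute difference = |2.287 - 2.17|
= 0.1170

0.1170


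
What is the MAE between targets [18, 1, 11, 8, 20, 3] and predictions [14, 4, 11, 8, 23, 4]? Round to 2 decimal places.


Absolute errors: [4, 3, 0, 0, 3, 1]
Sum of absolute errors = 11
MAE = 11 / 6 = 1.83

1.83


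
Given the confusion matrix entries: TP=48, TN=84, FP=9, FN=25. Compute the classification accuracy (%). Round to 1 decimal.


Accuracy = (TP + TN) / (TP + TN + FP + FN) * 100
= (48 + 84) / (48 + 84 + 9 + 25)
= 132 / 166
= 0.7952
= 79.5%

79.5


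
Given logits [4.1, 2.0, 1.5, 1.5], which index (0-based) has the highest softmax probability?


Softmax is a monotonic transformation, so it preserves the argmax.
We need to find the index of the maximum logit.
Index 0: 4.1
Index 1: 2.0
Index 2: 1.5
Index 3: 1.5
Maximum logit = 4.1 at index 0

0


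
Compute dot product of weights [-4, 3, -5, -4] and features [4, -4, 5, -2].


Element-wise products:
-4 * 4 = -16
3 * -4 = -12
-5 * 5 = -25
-4 * -2 = 8
Sum = -16 + -12 + -25 + 8
= -45

-45


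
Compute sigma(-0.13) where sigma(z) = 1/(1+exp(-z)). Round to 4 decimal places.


sigmoid(z) = 1 / (1 + exp(-z))
exp(-(-0.13)) = exp(0.13) = 1.1388
1 + 1.1388 = 2.1388
1 / 2.1388 = 0.4675

0.4675


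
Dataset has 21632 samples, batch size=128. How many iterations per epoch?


Iterations per epoch = dataset_size / batch_size
= 21632 / 128
= 169

169


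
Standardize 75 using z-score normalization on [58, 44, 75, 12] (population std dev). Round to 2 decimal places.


Mean = (58 + 44 + 75 + 12) / 4 = 47.25
Variance = sum((x_i - mean)^2) / n = 534.6875
Std = sqrt(534.6875) = 23.1233
Z = (x - mean) / std
= (75 - 47.25) / 23.1233
= 27.75 / 23.1233
= 1.20

1.20


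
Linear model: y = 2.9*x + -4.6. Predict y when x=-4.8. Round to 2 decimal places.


y = 2.9 * -4.8 + (-4.6)
= -13.92 + (-4.6)
= -18.52

-18.52


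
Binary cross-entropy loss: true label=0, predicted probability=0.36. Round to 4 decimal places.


For y=0: Loss = -log(1-p)
= -log(1 - 0.36)
= -log(0.64)
= -(-0.4463)
= 0.4463

0.4463


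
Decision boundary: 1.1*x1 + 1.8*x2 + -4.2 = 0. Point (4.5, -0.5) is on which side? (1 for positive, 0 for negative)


Compute 1.1 * 4.5 + 1.8 * -0.5 + -4.2
= 4.95 + -0.9 + -4.2
= -0.15
Since -0.15 < 0, the point is on the negative side.

0


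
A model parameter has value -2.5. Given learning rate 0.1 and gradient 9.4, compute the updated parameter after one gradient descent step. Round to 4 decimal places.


w_new = w_old - lr * gradient
= -2.5 - 0.1 * 9.4
= -2.5 - (0.94)
= -3.4400

-3.4400


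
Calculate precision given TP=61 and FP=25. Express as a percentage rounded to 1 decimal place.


Precision = TP / (TP + FP) * 100
= 61 / (61 + 25)
= 61 / 86
= 0.7093
= 70.9%

70.9


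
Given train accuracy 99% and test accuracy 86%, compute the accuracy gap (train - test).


Gap = train_accuracy - test_accuracy
= 99 - 86
= 13%
This gap suggests the model is overfitting.

13


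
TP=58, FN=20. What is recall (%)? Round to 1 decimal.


Recall = TP / (TP + FN) * 100
= 58 / (58 + 20)
= 58 / 78
= 0.7436
= 74.4%

74.4


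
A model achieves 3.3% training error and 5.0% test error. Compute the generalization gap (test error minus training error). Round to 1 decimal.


Generalization gap = test_error - train_error
= 5.0 - 3.3
= 1.7%
A small gap suggests good generalization.

1.7


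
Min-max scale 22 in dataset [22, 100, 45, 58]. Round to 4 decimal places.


Min = 22, Max = 100
Range = 100 - 22 = 78
Scaled = (x - min) / (max - min)
= (22 - 22) / 78
= 0 / 78
= 0.0000

0.0000


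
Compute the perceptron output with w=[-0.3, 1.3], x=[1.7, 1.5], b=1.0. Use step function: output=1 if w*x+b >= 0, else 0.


z = w . x + b
= -0.3*1.7 + 1.3*1.5 + 1.0
= -0.51 + 1.95 + 1.0
= 1.44 + 1.0
= 2.44
Since z = 2.44 >= 0, output = 1

1


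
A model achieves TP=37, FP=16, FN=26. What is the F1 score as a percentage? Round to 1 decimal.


Precision = TP / (TP + FP) = 37 / 53 = 0.6981
Recall = TP / (TP + FN) = 37 / 63 = 0.5873
F1 = 2 * P * R / (P + R)
= 2 * 0.6981 * 0.5873 / (0.6981 + 0.5873)
= 0.82 / 1.2854
= 0.6379
As percentage: 63.8%

63.8


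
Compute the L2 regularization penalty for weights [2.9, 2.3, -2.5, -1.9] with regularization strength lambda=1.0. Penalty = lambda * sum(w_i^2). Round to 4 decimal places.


Squaring each weight:
2.9^2 = 8.41
2.3^2 = 5.29
(-2.5)^2 = 6.25
(-1.9)^2 = 3.61
Sum of squares = 23.56
Penalty = 1.0 * 23.56 = 23.5600

23.5600


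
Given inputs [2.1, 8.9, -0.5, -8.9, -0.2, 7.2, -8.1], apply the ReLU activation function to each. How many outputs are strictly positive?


ReLU(x) = max(0, x) for each element:
ReLU(2.1) = 2.1
ReLU(8.9) = 8.9
ReLU(-0.5) = 0
ReLU(-8.9) = 0
ReLU(-0.2) = 0
ReLU(7.2) = 7.2
ReLU(-8.1) = 0
Active neurons (>0): 3

3


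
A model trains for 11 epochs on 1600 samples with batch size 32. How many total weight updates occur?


Iterations per epoch = 1600 / 32 = 50
Total updates = iterations_per_epoch * epochs
= 50 * 11
= 550

550


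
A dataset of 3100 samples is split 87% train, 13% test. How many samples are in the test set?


Train samples = 3100 * 87% = 2697
Test samples = 3100 - 2697
= 403

403


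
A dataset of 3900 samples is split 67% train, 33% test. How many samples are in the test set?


Train samples = 3900 * 67% = 2613
Test samples = 3900 - 2613
= 1287

1287


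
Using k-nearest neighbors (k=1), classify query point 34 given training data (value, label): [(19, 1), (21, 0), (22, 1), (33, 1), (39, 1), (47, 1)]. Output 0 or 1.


Distances from query 34:
Point 33 (class 1): distance = 1
K=1 nearest neighbors: classes = [1]
Votes for class 1: 1 / 1
Majority vote => class 1

1


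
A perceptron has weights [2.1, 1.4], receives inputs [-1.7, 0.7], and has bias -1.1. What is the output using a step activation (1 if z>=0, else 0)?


z = w . x + b
= 2.1*-1.7 + 1.4*0.7 + -1.1
= -3.57 + 0.98 + -1.1
= -2.59 + -1.1
= -3.69
Since z = -3.69 < 0, output = 0

0


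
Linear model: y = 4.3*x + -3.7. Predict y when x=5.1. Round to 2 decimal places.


y = 4.3 * 5.1 + (-3.7)
= 21.93 + (-3.7)
= 18.23

18.23


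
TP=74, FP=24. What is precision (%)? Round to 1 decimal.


Precision = TP / (TP + FP) * 100
= 74 / (74 + 24)
= 74 / 98
= 0.7551
= 75.5%

75.5


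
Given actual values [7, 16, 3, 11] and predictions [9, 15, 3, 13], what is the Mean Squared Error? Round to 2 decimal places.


Differences: [-2, 1, 0, -2]
Squared errors: [4, 1, 0, 4]
Sum of squared errors = 9
MSE = 9 / 4 = 2.25

2.25


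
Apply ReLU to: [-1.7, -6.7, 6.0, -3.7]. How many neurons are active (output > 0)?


ReLU(x) = max(0, x) for each element:
ReLU(-1.7) = 0
ReLU(-6.7) = 0
ReLU(6.0) = 6.0
ReLU(-3.7) = 0
Active neurons (>0): 1

1


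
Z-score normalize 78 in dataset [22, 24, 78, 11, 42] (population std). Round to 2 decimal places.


Mean = (22 + 24 + 78 + 11 + 42) / 5 = 35.4
Variance = sum((x_i - mean)^2) / n = 552.64
Std = sqrt(552.64) = 23.5083
Z = (x - mean) / std
= (78 - 35.4) / 23.5083
= 42.6 / 23.5083
= 1.81

1.81


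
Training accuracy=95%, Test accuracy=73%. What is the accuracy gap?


Gap = train_accuracy - test_accuracy
= 95 - 73
= 22%
This large gap strongly indicates overfitting.

22


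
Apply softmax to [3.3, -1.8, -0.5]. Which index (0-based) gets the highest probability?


Softmax is a monotonic transformation, so it preserves the argmax.
We need to find the index of the maximum logit.
Index 0: 3.3
Index 1: -1.8
Index 2: -0.5
Maximum logit = 3.3 at index 0

0


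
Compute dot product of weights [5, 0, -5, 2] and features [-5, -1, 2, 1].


Element-wise products:
5 * -5 = -25
0 * -1 = 0
-5 * 2 = -10
2 * 1 = 2
Sum = -25 + 0 + -10 + 2
= -33

-33


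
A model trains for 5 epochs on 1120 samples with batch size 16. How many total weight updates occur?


Iterations per epoch = 1120 / 16 = 70
Total updates = iterations_per_epoch * epochs
= 70 * 5
= 350

350


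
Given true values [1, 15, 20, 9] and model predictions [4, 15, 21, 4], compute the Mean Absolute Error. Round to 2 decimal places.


Absolute errors: [3, 0, 1, 5]
Sum of absolute errors = 9
MAE = 9 / 4 = 2.25

2.25


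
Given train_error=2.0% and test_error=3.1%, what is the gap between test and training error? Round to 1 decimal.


Generalization gap = test_error - train_error
= 3.1 - 2.0
= 1.1%
A small gap suggests good generalization.

1.1


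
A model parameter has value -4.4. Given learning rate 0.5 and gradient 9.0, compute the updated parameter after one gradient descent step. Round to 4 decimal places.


w_new = w_old - lr * gradient
= -4.4 - 0.5 * 9.0
= -4.4 - (4.5)
= -8.9000

-8.9000


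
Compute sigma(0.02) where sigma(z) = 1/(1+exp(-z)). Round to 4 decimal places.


sigmoid(z) = 1 / (1 + exp(-z))
exp(-(0.02)) = exp(-0.02) = 0.9802
1 + 0.9802 = 1.9802
1 / 1.9802 = 0.5050

0.5050


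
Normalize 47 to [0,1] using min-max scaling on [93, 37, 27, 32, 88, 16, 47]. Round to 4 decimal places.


Min = 16, Max = 93
Range = 93 - 16 = 77
Scaled = (x - min) / (max - min)
= (47 - 16) / 77
= 31 / 77
= 0.4026

0.4026


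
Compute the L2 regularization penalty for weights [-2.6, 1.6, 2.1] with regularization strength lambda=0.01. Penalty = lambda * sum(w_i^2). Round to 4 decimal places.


Squaring each weight:
(-2.6)^2 = 6.76
1.6^2 = 2.56
2.1^2 = 4.41
Sum of squares = 13.73
Penalty = 0.01 * 13.73 = 0.1373

0.1373


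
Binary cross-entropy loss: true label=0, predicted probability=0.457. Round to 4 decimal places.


For y=0: Loss = -log(1-p)
= -log(1 - 0.457)
= -log(0.543)
= -(-0.6106)
= 0.6106

0.6106


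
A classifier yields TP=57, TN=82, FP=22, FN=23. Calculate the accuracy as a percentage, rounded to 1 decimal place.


Accuracy = (TP + TN) / (TP + TN + FP + FN) * 100
= (57 + 82) / (57 + 82 + 22 + 23)
= 139 / 184
= 0.7554
= 75.5%

75.5


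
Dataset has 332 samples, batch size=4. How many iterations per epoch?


Iterations per epoch = dataset_size / batch_size
= 332 / 4
= 83

83


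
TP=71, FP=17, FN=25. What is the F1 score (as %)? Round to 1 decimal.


Precision = TP / (TP + FP) = 71 / 88 = 0.8068
Recall = TP / (TP + FN) = 71 / 96 = 0.7396
F1 = 2 * P * R / (P + R)
= 2 * 0.8068 * 0.7396 / (0.8068 + 0.7396)
= 1.1934 / 1.5464
= 0.7717
As percentage: 77.2%

77.2


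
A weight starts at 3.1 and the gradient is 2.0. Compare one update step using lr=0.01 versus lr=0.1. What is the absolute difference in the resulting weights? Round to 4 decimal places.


With lr=0.01: w_new = 3.1 - 0.01 * 2.0 = 3.08
With lr=0.1: w_new = 3.1 - 0.1 * 2.0 = 2.9
Absolute difference = |3.08 - 2.9|
= 0.1800

0.1800


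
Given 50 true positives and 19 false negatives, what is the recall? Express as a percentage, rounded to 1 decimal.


Recall = TP / (TP + FN) * 100
= 50 / (50 + 19)
= 50 / 69
= 0.7246
= 72.5%

72.5


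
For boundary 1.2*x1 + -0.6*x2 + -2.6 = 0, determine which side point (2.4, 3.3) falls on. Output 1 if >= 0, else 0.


Compute 1.2 * 2.4 + -0.6 * 3.3 + -2.6
= 2.88 + -1.98 + -2.6
= -1.7
Since -1.7 < 0, the point is on the negative side.

0


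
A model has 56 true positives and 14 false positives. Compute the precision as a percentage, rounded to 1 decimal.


Precision = TP / (TP + FP) * 100
= 56 / (56 + 14)
= 56 / 70
= 0.8
= 80.0%

80.0


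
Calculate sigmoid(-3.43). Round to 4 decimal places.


sigmoid(z) = 1 / (1 + exp(-z))
exp(-(-3.43)) = exp(3.43) = 30.8766
1 + 30.8766 = 31.8766
1 / 31.8766 = 0.0314

0.0314


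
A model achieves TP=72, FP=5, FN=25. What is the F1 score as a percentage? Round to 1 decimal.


Precision = TP / (TP + FP) = 72 / 77 = 0.9351
Recall = TP / (TP + FN) = 72 / 97 = 0.7423
F1 = 2 * P * R / (P + R)
= 2 * 0.9351 * 0.7423 / (0.9351 + 0.7423)
= 1.3881 / 1.6773
= 0.8276
As percentage: 82.8%

82.8


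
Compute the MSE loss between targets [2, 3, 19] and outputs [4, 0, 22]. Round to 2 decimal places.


Differences: [-2, 3, -3]
Squared errors: [4, 9, 9]
Sum of squared errors = 22
MSE = 22 / 3 = 7.33

7.33


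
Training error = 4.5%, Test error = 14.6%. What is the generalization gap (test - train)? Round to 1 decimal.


Generalization gap = test_error - train_error
= 14.6 - 4.5
= 10.1%
A large gap suggests overfitting.

10.1


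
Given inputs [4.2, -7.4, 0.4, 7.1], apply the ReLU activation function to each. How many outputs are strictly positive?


ReLU(x) = max(0, x) for each element:
ReLU(4.2) = 4.2
ReLU(-7.4) = 0
ReLU(0.4) = 0.4
ReLU(7.1) = 7.1
Active neurons (>0): 3

3


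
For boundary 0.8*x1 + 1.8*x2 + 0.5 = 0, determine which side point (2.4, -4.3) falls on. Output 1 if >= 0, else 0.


Compute 0.8 * 2.4 + 1.8 * -4.3 + 0.5
= 1.92 + -7.74 + 0.5
= -5.32
Since -5.32 < 0, the point is on the negative side.

0


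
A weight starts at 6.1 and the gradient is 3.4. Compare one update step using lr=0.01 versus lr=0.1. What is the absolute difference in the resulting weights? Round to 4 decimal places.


With lr=0.01: w_new = 6.1 - 0.01 * 3.4 = 6.066
With lr=0.1: w_new = 6.1 - 0.1 * 3.4 = 5.76
Absolute difference = |6.066 - 5.76|
= 0.3060

0.3060


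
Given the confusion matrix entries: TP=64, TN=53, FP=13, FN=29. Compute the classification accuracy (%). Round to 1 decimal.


Accuracy = (TP + TN) / (TP + TN + FP + FN) * 100
= (64 + 53) / (64 + 53 + 13 + 29)
= 117 / 159
= 0.7358
= 73.6%

73.6


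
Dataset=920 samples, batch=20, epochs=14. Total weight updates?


Iterations per epoch = 920 / 20 = 46
Total updates = iterations_per_epoch * epochs
= 46 * 14
= 644

644


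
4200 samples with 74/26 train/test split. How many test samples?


Train samples = 4200 * 74% = 3108
Test samples = 4200 - 3108
= 1092

1092


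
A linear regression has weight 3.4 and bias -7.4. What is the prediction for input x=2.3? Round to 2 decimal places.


y = 3.4 * 2.3 + (-7.4)
= 7.82 + (-7.4)
= 0.42

0.42


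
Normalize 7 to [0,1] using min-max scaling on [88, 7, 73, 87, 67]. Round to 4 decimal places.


Min = 7, Max = 88
Range = 88 - 7 = 81
Scaled = (x - min) / (max - min)
= (7 - 7) / 81
= 0 / 81
= 0.0000

0.0000


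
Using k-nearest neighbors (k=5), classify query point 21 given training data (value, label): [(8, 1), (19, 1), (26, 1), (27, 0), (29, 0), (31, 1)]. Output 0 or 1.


Distances from query 21:
Point 19 (class 1): distance = 2
Point 26 (class 1): distance = 5
Point 27 (class 0): distance = 6
Point 29 (class 0): distance = 8
Point 31 (class 1): distance = 10
K=5 nearest neighbors: classes = [1, 1, 0, 0, 1]
Votes for class 1: 3 / 5
Majority vote => class 1

1


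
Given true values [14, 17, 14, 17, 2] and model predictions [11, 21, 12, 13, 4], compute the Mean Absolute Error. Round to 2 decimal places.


Absolute errors: [3, 4, 2, 4, 2]
Sum of absolute errors = 15
MAE = 15 / 5 = 3.00

3.00


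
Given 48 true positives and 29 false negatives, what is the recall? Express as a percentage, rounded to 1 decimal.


Recall = TP / (TP + FN) * 100
= 48 / (48 + 29)
= 48 / 77
= 0.6234
= 62.3%

62.3


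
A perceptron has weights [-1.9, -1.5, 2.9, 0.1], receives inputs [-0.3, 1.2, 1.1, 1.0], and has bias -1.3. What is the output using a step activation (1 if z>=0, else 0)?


z = w . x + b
= -1.9*-0.3 + -1.5*1.2 + 2.9*1.1 + 0.1*1.0 + -1.3
= 0.57 + -1.8 + 3.19 + 0.1 + -1.3
= 2.06 + -1.3
= 0.76
Since z = 0.76 >= 0, output = 1

1


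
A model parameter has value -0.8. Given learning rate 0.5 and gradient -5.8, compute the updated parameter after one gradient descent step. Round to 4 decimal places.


w_new = w_old - lr * gradient
= -0.8 - 0.5 * -5.8
= -0.8 - (-2.9)
= 2.1000

2.1000


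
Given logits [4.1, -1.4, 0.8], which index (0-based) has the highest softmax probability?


Softmax is a monotonic transformation, so it preserves the argmax.
We need to find the index of the maximum logit.
Index 0: 4.1
Index 1: -1.4
Index 2: 0.8
Maximum logit = 4.1 at index 0

0


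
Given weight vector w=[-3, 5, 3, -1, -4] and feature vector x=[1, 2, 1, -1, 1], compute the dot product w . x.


Element-wise products:
-3 * 1 = -3
5 * 2 = 10
3 * 1 = 3
-1 * -1 = 1
-4 * 1 = -4
Sum = -3 + 10 + 3 + 1 + -4
= 7

7


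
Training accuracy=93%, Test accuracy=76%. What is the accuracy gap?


Gap = train_accuracy - test_accuracy
= 93 - 76
= 17%
This gap suggests the model is overfitting.

17


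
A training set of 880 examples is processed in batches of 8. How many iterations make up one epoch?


Iterations per epoch = dataset_size / batch_size
= 880 / 8
= 110

110


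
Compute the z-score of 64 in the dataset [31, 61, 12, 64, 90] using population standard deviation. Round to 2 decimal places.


Mean = (31 + 61 + 12 + 64 + 90) / 5 = 51.6
Variance = sum((x_i - mean)^2) / n = 741.84
Std = sqrt(741.84) = 27.2367
Z = (x - mean) / std
= (64 - 51.6) / 27.2367
= 12.4 / 27.2367
= 0.46

0.46


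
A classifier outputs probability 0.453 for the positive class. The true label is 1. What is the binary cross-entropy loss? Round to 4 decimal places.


For y=1: Loss = -log(p)
= -log(0.453)
= -(-0.7919)
= 0.7919

0.7919


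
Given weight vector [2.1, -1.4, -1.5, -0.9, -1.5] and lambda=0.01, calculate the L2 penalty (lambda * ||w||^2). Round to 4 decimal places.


Squaring each weight:
2.1^2 = 4.41
(-1.4)^2 = 1.96
(-1.5)^2 = 2.25
(-0.9)^2 = 0.81
(-1.5)^2 = 2.25
Sum of squares = 11.68
Penalty = 0.01 * 11.68 = 0.1168

0.1168


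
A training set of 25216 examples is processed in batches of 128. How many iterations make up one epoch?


Iterations per epoch = dataset_size / batch_size
= 25216 / 128
= 197

197


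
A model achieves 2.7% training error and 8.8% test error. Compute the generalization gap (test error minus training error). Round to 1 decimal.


Generalization gap = test_error - train_error
= 8.8 - 2.7
= 6.1%
A moderate gap.

6.1


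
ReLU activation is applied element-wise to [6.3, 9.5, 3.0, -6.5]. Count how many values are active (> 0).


ReLU(x) = max(0, x) for each element:
ReLU(6.3) = 6.3
ReLU(9.5) = 9.5
ReLU(3.0) = 3.0
ReLU(-6.5) = 0
Active neurons (>0): 3

3


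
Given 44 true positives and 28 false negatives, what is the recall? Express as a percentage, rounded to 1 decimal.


Recall = TP / (TP + FN) * 100
= 44 / (44 + 28)
= 44 / 72
= 0.6111
= 61.1%

61.1


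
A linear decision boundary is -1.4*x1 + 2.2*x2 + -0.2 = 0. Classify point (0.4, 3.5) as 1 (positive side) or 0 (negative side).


Compute -1.4 * 0.4 + 2.2 * 3.5 + -0.2
= -0.56 + 7.7 + -0.2
= 6.94
Since 6.94 >= 0, the point is on the positive side.

1


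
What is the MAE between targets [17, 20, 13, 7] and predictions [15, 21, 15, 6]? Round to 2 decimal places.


Absolute errors: [2, 1, 2, 1]
Sum of absolute errors = 6
MAE = 6 / 4 = 1.50

1.50


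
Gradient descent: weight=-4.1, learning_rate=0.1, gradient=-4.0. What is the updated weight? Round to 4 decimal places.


w_new = w_old - lr * gradient
= -4.1 - 0.1 * -4.0
= -4.1 - (-0.4)
= -3.7000

-3.7000


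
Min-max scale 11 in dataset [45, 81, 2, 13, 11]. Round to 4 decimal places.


Min = 2, Max = 81
Range = 81 - 2 = 79
Scaled = (x - min) / (max - min)
= (11 - 2) / 79
= 9 / 79
= 0.1139

0.1139


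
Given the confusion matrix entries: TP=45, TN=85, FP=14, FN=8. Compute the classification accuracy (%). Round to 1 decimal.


Accuracy = (TP + TN) / (TP + TN + FP + FN) * 100
= (45 + 85) / (45 + 85 + 14 + 8)
= 130 / 152
= 0.8553
= 85.5%

85.5


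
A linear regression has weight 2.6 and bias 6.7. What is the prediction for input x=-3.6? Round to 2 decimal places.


y = 2.6 * -3.6 + (6.7)
= -9.36 + (6.7)
= -2.66

-2.66


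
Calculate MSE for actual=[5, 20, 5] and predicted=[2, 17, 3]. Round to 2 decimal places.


Differences: [3, 3, 2]
Squared errors: [9, 9, 4]
Sum of squared errors = 22
MSE = 22 / 3 = 7.33

7.33


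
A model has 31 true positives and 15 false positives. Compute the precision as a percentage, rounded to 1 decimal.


Precision = TP / (TP + FP) * 100
= 31 / (31 + 15)
= 31 / 46
= 0.6739
= 67.4%

67.4


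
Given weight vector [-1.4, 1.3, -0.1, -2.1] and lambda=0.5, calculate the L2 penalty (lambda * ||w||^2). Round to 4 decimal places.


Squaring each weight:
(-1.4)^2 = 1.96
1.3^2 = 1.69
(-0.1)^2 = 0.01
(-2.1)^2 = 4.41
Sum of squares = 8.07
Penalty = 0.5 * 8.07 = 4.0350

4.0350


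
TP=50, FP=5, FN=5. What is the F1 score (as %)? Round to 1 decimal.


Precision = TP / (TP + FP) = 50 / 55 = 0.9091
Recall = TP / (TP + FN) = 50 / 55 = 0.9091
F1 = 2 * P * R / (P + R)
= 2 * 0.9091 * 0.9091 / (0.9091 + 0.9091)
= 1.6529 / 1.8182
= 0.9091
As percentage: 90.9%

90.9


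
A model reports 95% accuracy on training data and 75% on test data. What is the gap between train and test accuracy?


Gap = train_accuracy - test_accuracy
= 95 - 75
= 20%
This gap suggests the model is overfitting.

20


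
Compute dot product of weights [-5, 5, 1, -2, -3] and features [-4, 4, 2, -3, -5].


Element-wise products:
-5 * -4 = 20
5 * 4 = 20
1 * 2 = 2
-2 * -3 = 6
-3 * -5 = 15
Sum = 20 + 20 + 2 + 6 + 15
= 63

63


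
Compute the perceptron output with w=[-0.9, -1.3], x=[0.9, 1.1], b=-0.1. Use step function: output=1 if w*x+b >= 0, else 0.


z = w . x + b
= -0.9*0.9 + -1.3*1.1 + -0.1
= -0.81 + -1.43 + -0.1
= -2.24 + -0.1
= -2.34
Since z = -2.34 < 0, output = 0

0


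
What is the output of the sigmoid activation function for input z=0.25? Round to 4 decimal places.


sigmoid(z) = 1 / (1 + exp(-z))
exp(-(0.25)) = exp(-0.25) = 0.7788
1 + 0.7788 = 1.7788
1 / 1.7788 = 0.5622

0.5622


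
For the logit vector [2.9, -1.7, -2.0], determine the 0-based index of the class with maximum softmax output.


Softmax is a monotonic transformation, so it preserves the argmax.
We need to find the index of the maximum logit.
Index 0: 2.9
Index 1: -1.7
Index 2: -2.0
Maximum logit = 2.9 at index 0

0


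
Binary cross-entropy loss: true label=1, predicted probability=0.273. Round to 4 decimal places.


For y=1: Loss = -log(p)
= -log(0.273)
= -(-1.2983)
= 1.2983

1.2983


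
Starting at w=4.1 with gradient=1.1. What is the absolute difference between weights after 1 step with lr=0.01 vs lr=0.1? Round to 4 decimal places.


With lr=0.01: w_new = 4.1 - 0.01 * 1.1 = 4.089
With lr=0.1: w_new = 4.1 - 0.1 * 1.1 = 3.99
Absolute difference = |4.089 - 3.99|
= 0.0990

0.0990


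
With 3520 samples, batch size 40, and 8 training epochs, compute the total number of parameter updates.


Iterations per epoch = 3520 / 40 = 88
Total updates = iterations_per_epoch * epochs
= 88 * 8
= 704

704


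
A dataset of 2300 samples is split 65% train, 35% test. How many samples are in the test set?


Train samples = 2300 * 65% = 1495
Test samples = 2300 - 1495
= 805

805


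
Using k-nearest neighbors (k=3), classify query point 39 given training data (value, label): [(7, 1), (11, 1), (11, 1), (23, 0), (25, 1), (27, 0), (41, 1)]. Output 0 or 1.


Distances from query 39:
Point 41 (class 1): distance = 2
Point 27 (class 0): distance = 12
Point 25 (class 1): distance = 14
K=3 nearest neighbors: classes = [1, 0, 1]
Votes for class 1: 2 / 3
Majority vote => class 1

1


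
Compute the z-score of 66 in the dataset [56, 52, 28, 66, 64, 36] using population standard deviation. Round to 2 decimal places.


Mean = (56 + 52 + 28 + 66 + 64 + 36) / 6 = 50.3333
Variance = sum((x_i - mean)^2) / n = 195.2222
Std = sqrt(195.2222) = 13.9722
Z = (x - mean) / std
= (66 - 50.3333) / 13.9722
= 15.6667 / 13.9722
= 1.12

1.12


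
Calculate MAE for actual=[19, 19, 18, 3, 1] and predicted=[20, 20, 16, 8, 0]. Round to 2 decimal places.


Absolute errors: [1, 1, 2, 5, 1]
Sum of absolute errors = 10
MAE = 10 / 5 = 2.00

2.00


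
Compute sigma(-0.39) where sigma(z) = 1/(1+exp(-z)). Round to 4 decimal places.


sigmoid(z) = 1 / (1 + exp(-z))
exp(-(-0.39)) = exp(0.39) = 1.477
1 + 1.477 = 2.477
1 / 2.477 = 0.4037

0.4037


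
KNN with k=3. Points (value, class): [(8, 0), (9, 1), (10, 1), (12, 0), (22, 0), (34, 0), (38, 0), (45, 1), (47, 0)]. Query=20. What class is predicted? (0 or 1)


Distances from query 20:
Point 22 (class 0): distance = 2
Point 12 (class 0): distance = 8
Point 10 (class 1): distance = 10
K=3 nearest neighbors: classes = [0, 0, 1]
Votes for class 1: 1 / 3
Majority vote => class 0

0


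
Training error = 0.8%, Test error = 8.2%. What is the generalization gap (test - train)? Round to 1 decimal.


Generalization gap = test_error - train_error
= 8.2 - 0.8
= 7.4%
A moderate gap.

7.4


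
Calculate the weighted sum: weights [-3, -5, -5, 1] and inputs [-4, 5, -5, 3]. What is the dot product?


Element-wise products:
-3 * -4 = 12
-5 * 5 = -25
-5 * -5 = 25
1 * 3 = 3
Sum = 12 + -25 + 25 + 3
= 15

15


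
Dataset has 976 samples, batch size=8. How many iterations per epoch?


Iterations per epoch = dataset_size / batch_size
= 976 / 8
= 122

122


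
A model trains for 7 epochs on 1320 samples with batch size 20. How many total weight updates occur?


Iterations per epoch = 1320 / 20 = 66
Total updates = iterations_per_epoch * epochs
= 66 * 7
= 462

462


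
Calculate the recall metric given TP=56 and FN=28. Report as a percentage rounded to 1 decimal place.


Recall = TP / (TP + FN) * 100
= 56 / (56 + 28)
= 56 / 84
= 0.6667
= 66.7%

66.7


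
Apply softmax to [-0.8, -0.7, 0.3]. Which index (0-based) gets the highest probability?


Softmax is a monotonic transformation, so it preserves the argmax.
We need to find the index of the maximum logit.
Index 0: -0.8
Index 1: -0.7
Index 2: 0.3
Maximum logit = 0.3 at index 2

2


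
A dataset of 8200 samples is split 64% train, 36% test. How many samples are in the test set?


Train samples = 8200 * 64% = 5248
Test samples = 8200 - 5248
= 2952

2952


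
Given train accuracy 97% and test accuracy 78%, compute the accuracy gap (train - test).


Gap = train_accuracy - test_accuracy
= 97 - 78
= 19%
This gap suggests the model is overfitting.

19


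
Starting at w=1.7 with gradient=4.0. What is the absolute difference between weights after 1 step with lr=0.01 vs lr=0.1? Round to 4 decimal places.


With lr=0.01: w_new = 1.7 - 0.01 * 4.0 = 1.66
With lr=0.1: w_new = 1.7 - 0.1 * 4.0 = 1.3
Absolute difference = |1.66 - 1.3|
= 0.3600

0.3600


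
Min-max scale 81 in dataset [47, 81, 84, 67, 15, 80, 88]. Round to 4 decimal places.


Min = 15, Max = 88
Range = 88 - 15 = 73
Scaled = (x - min) / (max - min)
= (81 - 15) / 73
= 66 / 73
= 0.9041

0.9041


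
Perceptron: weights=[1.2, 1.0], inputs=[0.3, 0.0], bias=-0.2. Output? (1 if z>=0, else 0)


z = w . x + b
= 1.2*0.3 + 1.0*0.0 + -0.2
= 0.36 + 0.0 + -0.2
= 0.36 + -0.2
= 0.16
Since z = 0.16 >= 0, output = 1

1


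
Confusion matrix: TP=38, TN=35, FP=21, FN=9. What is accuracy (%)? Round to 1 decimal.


Accuracy = (TP + TN) / (TP + TN + FP + FN) * 100
= (38 + 35) / (38 + 35 + 21 + 9)
= 73 / 103
= 0.7087
= 70.9%

70.9


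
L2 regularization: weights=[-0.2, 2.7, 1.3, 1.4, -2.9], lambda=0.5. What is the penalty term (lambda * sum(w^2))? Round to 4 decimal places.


Squaring each weight:
(-0.2)^2 = 0.04
2.7^2 = 7.29
1.3^2 = 1.69
1.4^2 = 1.96
(-2.9)^2 = 8.41
Sum of squares = 19.39
Penalty = 0.5 * 19.39 = 9.6950

9.6950


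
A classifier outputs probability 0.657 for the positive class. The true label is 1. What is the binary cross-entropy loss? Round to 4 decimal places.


For y=1: Loss = -log(p)
= -log(0.657)
= -(-0.4201)
= 0.4201

0.4201


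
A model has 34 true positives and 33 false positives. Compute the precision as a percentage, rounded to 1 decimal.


Precision = TP / (TP + FP) * 100
= 34 / (34 + 33)
= 34 / 67
= 0.5075
= 50.7%

50.7


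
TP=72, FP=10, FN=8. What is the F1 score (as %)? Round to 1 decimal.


Precision = TP / (TP + FP) = 72 / 82 = 0.878
Recall = TP / (TP + FN) = 72 / 80 = 0.9
F1 = 2 * P * R / (P + R)
= 2 * 0.878 * 0.9 / (0.878 + 0.9)
= 1.5805 / 1.778
= 0.8889
As percentage: 88.9%

88.9


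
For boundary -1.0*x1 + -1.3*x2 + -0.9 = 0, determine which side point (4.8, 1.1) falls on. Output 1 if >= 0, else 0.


Compute -1.0 * 4.8 + -1.3 * 1.1 + -0.9
= -4.8 + -1.43 + -0.9
= -7.13
Since -7.13 < 0, the point is on the negative side.

0


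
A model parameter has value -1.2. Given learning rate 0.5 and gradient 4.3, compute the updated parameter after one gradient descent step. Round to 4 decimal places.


w_new = w_old - lr * gradient
= -1.2 - 0.5 * 4.3
= -1.2 - (2.15)
= -3.3500

-3.3500


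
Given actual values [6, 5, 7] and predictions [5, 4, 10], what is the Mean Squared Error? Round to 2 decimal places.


Differences: [1, 1, -3]
Squared errors: [1, 1, 9]
Sum of squared errors = 11
MSE = 11 / 3 = 3.67

3.67


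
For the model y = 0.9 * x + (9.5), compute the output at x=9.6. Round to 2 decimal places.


y = 0.9 * 9.6 + (9.5)
= 8.64 + (9.5)
= 18.14

18.14


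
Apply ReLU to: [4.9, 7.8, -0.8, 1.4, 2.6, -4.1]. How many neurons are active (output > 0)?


ReLU(x) = max(0, x) for each element:
ReLU(4.9) = 4.9
ReLU(7.8) = 7.8
ReLU(-0.8) = 0
ReLU(1.4) = 1.4
ReLU(2.6) = 2.6
ReLU(-4.1) = 0
Active neurons (>0): 4

4


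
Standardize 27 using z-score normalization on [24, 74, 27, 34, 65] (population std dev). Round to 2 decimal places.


Mean = (24 + 74 + 27 + 34 + 65) / 5 = 44.8
Variance = sum((x_i - mean)^2) / n = 425.36
Std = sqrt(425.36) = 20.6243
Z = (x - mean) / std
= (27 - 44.8) / 20.6243
= -17.8 / 20.6243
= -0.86

-0.86


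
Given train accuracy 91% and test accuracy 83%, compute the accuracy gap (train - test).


Gap = train_accuracy - test_accuracy
= 91 - 83
= 8%
This moderate gap may indicate mild overfitting.

8


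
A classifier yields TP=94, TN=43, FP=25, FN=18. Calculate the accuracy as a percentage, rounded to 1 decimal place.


Accuracy = (TP + TN) / (TP + TN + FP + FN) * 100
= (94 + 43) / (94 + 43 + 25 + 18)
= 137 / 180
= 0.7611
= 76.1%

76.1


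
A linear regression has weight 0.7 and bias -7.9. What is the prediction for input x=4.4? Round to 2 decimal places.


y = 0.7 * 4.4 + (-7.9)
= 3.08 + (-7.9)
= -4.82

-4.82


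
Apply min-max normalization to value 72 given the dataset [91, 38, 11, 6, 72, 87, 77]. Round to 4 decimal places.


Min = 6, Max = 91
Range = 91 - 6 = 85
Scaled = (x - min) / (max - min)
= (72 - 6) / 85
= 66 / 85
= 0.7765

0.7765


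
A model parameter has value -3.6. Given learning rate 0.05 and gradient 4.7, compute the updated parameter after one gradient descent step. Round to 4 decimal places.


w_new = w_old - lr * gradient
= -3.6 - 0.05 * 4.7
= -3.6 - (0.235)
= -3.8350

-3.8350


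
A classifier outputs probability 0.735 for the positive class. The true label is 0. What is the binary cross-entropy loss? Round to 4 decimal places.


For y=0: Loss = -log(1-p)
= -log(1 - 0.735)
= -log(0.265)
= -(-1.328)
= 1.3280

1.3280


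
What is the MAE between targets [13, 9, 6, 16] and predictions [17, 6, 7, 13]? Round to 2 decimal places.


Absolute errors: [4, 3, 1, 3]
Sum of absolute errors = 11
MAE = 11 / 4 = 2.75

2.75


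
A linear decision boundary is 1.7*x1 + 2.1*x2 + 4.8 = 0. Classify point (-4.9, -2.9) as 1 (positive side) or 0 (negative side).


Compute 1.7 * -4.9 + 2.1 * -2.9 + 4.8
= -8.33 + -6.09 + 4.8
= -9.62
Since -9.62 < 0, the point is on the negative side.

0


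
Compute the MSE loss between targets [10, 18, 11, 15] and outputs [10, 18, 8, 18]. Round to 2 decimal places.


Differences: [0, 0, 3, -3]
Squared errors: [0, 0, 9, 9]
Sum of squared errors = 18
MSE = 18 / 4 = 4.50

4.50


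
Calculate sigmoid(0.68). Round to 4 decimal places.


sigmoid(z) = 1 / (1 + exp(-z))
exp(-(0.68)) = exp(-0.68) = 0.5066
1 + 0.5066 = 1.5066
1 / 1.5066 = 0.6637

0.6637


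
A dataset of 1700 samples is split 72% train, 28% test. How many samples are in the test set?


Train samples = 1700 * 72% = 1224
Test samples = 1700 - 1224
= 476

476


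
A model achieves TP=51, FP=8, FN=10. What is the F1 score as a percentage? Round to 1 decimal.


Precision = TP / (TP + FP) = 51 / 59 = 0.8644
Recall = TP / (TP + FN) = 51 / 61 = 0.8361
F1 = 2 * P * R / (P + R)
= 2 * 0.8644 * 0.8361 / (0.8644 + 0.8361)
= 1.4454 / 1.7005
= 0.85
As percentage: 85.0%

85.0


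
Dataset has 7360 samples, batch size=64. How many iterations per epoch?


Iterations per epoch = dataset_size / batch_size
= 7360 / 64
= 115

115


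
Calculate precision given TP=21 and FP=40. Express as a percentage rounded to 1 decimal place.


Precision = TP / (TP + FP) * 100
= 21 / (21 + 40)
= 21 / 61
= 0.3443
= 34.4%

34.4


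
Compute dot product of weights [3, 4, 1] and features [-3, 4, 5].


Element-wise products:
3 * -3 = -9
4 * 4 = 16
1 * 5 = 5
Sum = -9 + 16 + 5
= 12

12


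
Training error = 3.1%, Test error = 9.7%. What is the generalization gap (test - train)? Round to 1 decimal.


Generalization gap = test_error - train_error
= 9.7 - 3.1
= 6.6%
A moderate gap.

6.6


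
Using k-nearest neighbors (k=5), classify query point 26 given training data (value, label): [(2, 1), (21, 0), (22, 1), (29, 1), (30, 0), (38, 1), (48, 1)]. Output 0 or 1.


Distances from query 26:
Point 29 (class 1): distance = 3
Point 30 (class 0): distance = 4
Point 22 (class 1): distance = 4
Point 21 (class 0): distance = 5
Point 38 (class 1): distance = 12
K=5 nearest neighbors: classes = [1, 0, 1, 0, 1]
Votes for class 1: 3 / 5
Majority vote => class 1

1


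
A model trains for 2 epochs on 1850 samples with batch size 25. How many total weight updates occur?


Iterations per epoch = 1850 / 25 = 74
Total updates = iterations_per_epoch * epochs
= 74 * 2
= 148

148


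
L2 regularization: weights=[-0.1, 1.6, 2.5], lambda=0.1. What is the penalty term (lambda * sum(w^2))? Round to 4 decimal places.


Squaring each weight:
(-0.1)^2 = 0.01
1.6^2 = 2.56
2.5^2 = 6.25
Sum of squares = 8.82
Penalty = 0.1 * 8.82 = 0.8820

0.8820


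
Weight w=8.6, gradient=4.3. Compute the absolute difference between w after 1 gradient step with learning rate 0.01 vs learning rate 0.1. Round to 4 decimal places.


With lr=0.01: w_new = 8.6 - 0.01 * 4.3 = 8.557
With lr=0.1: w_new = 8.6 - 0.1 * 4.3 = 8.17
Absolute difference = |8.557 - 8.17|
= 0.3870

0.3870


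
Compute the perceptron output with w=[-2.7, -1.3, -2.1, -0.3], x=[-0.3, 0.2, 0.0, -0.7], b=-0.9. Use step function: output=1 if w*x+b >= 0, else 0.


z = w . x + b
= -2.7*-0.3 + -1.3*0.2 + -2.1*0.0 + -0.3*-0.7 + -0.9
= 0.81 + -0.26 + -0.0 + 0.21 + -0.9
= 0.76 + -0.9
= -0.14
Since z = -0.14 < 0, output = 0

0


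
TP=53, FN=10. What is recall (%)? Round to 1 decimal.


Recall = TP / (TP + FN) * 100
= 53 / (53 + 10)
= 53 / 63
= 0.8413
= 84.1%

84.1


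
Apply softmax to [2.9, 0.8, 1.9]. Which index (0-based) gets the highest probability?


Softmax is a monotonic transformation, so it preserves the argmax.
We need to find the index of the maximum logit.
Index 0: 2.9
Index 1: 0.8
Index 2: 1.9
Maximum logit = 2.9 at index 0

0


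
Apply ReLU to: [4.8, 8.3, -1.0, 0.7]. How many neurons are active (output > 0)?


ReLU(x) = max(0, x) for each element:
ReLU(4.8) = 4.8
ReLU(8.3) = 8.3
ReLU(-1.0) = 0
ReLU(0.7) = 0.7
Active neurons (>0): 3

3


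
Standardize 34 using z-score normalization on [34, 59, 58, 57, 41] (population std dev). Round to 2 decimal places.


Mean = (34 + 59 + 58 + 57 + 41) / 5 = 49.8
Variance = sum((x_i - mean)^2) / n = 106.16
Std = sqrt(106.16) = 10.3034
Z = (x - mean) / std
= (34 - 49.8) / 10.3034
= -15.8 / 10.3034
= -1.53

-1.53


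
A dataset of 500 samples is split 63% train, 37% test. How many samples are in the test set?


Train samples = 500 * 63% = 315
Test samples = 500 - 315
= 185

185


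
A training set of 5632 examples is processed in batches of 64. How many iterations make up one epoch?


Iterations per epoch = dataset_size / batch_size
= 5632 / 64
= 88

88


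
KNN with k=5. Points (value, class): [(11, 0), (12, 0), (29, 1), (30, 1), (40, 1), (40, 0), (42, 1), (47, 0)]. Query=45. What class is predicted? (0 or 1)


Distances from query 45:
Point 47 (class 0): distance = 2
Point 42 (class 1): distance = 3
Point 40 (class 0): distance = 5
Point 40 (class 1): distance = 5
Point 30 (class 1): distance = 15
K=5 nearest neighbors: classes = [0, 1, 0, 1, 1]
Votes for class 1: 3 / 5
Majority vote => class 1

1


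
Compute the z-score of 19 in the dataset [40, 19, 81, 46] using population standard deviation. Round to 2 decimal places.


Mean = (40 + 19 + 81 + 46) / 4 = 46.5
Variance = sum((x_i - mean)^2) / n = 497.25
Std = sqrt(497.25) = 22.2991
Z = (x - mean) / std
= (19 - 46.5) / 22.2991
= -27.5 / 22.2991
= -1.23

-1.23


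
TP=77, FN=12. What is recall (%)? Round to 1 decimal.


Recall = TP / (TP + FN) * 100
= 77 / (77 + 12)
= 77 / 89
= 0.8652
= 86.5%

86.5


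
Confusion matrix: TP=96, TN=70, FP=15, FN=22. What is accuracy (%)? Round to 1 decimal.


Accuracy = (TP + TN) / (TP + TN + FP + FN) * 100
= (96 + 70) / (96 + 70 + 15 + 22)
= 166 / 203
= 0.8177
= 81.8%

81.8


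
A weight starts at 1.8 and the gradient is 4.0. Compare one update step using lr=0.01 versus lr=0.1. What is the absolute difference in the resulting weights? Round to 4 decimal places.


With lr=0.01: w_new = 1.8 - 0.01 * 4.0 = 1.76
With lr=0.1: w_new = 1.8 - 0.1 * 4.0 = 1.4
Absolute difference = |1.76 - 1.4|
= 0.3600

0.3600


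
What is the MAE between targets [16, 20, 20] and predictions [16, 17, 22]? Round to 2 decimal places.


Absolute errors: [0, 3, 2]
Sum of absolute errors = 5
MAE = 5 / 3 = 1.67

1.67


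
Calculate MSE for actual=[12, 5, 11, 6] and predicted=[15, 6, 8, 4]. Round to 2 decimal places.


Differences: [-3, -1, 3, 2]
Squared errors: [9, 1, 9, 4]
Sum of squared errors = 23
MSE = 23 / 4 = 5.75

5.75


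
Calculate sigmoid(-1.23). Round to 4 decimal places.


sigmoid(z) = 1 / (1 + exp(-z))
exp(-(-1.23)) = exp(1.23) = 3.4212
1 + 3.4212 = 4.4212
1 / 4.4212 = 0.2262

0.2262


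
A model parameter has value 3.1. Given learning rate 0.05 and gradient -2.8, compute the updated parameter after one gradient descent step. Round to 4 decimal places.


w_new = w_old - lr * gradient
= 3.1 - 0.05 * -2.8
= 3.1 - (-0.14)
= 3.2400

3.2400


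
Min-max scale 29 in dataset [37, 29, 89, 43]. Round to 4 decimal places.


Min = 29, Max = 89
Range = 89 - 29 = 60
Scaled = (x - min) / (max - min)
= (29 - 29) / 60
= 0 / 60
= 0.0000

0.0000


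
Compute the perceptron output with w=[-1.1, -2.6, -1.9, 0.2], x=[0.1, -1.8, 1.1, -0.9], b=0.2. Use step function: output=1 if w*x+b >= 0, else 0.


z = w . x + b
= -1.1*0.1 + -2.6*-1.8 + -1.9*1.1 + 0.2*-0.9 + 0.2
= -0.11 + 4.68 + -2.09 + -0.18 + 0.2
= 2.3 + 0.2
= 2.5
Since z = 2.5 >= 0, output = 1

1


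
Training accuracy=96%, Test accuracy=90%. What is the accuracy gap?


Gap = train_accuracy - test_accuracy
= 96 - 90
= 6%
This moderate gap may indicate mild overfitting.

6
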